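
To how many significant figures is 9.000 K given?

9.000: trailing zeros after a decimal point are significant.

4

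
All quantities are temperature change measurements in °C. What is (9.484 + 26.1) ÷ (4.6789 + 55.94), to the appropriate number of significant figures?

0.587

9.484 + 26.1 = 35.584, limited to 1 d.p. → 3 s.f.; 4.6789 + 55.94 = 60.6189, limited to 2 d.p. → 4 s.f.
Carrying full precision, 35.584 ÷ 60.6189 = 0.587011641584…; keep min(3, 4) = 3 s.f.
Rounded to 3 significant figures: 0.587.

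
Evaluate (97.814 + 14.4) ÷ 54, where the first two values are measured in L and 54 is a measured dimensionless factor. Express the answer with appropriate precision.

2.1 L

97.814 L + 14.4 L = 112.214 L; the sum is limited to 1 decimal place (4 s.f.).
Carrying full precision, 112.214 ÷ 54 = 2.07803703704… L; 54 has 2 s.f., so the result keeps min(4, 2) = 2 s.f.
Rounded to 2 significant figures: 2.1 L.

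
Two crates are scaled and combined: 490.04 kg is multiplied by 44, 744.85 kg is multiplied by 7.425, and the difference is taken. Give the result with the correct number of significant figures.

1.6 × 10^4 kg

490.04 × 44 = 21561.76 → 2.2 × 10^4 kg (2 s.f., last digit at the 10^3 place).
744.85 × 7.425 = 5530.51125 → 5.531 × 10^3 kg (4 s.f., last digit at the 10^0 place).
Difference: 16031.24875 kg; keep the coarser place, 10^3.
Result: 1.6 × 10^4 kg.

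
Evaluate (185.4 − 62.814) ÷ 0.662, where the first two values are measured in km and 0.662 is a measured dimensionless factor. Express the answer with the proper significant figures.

185.4 km − 62.814 km = 122.586 km; the difference is limited to 1 decimal place (4 s.f.).
Carrying full precision, 122.586 ÷ 0.662 = 185.175226586… km; 0.662 has 3 s.f., so the result keeps min(4, 3) = 3 s.f.
Rounded to 3 significant figures: 185 km.

185 km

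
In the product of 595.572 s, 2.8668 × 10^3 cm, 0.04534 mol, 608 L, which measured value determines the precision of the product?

608 L

595.572 s → 6 s.f.; 2.8668 × 10^3 cm → 5 s.f.; 0.04534 mol → 4 s.f.; 608 L → 3 s.f.
The fewest is 3 significant figures, from 608 L.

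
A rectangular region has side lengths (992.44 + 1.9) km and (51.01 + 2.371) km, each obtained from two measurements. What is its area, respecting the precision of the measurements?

992.44 + 1.9 = 994.34, limited to 1 d.p. → 4 s.f.; 51.01 + 2.371 = 53.381, limited to 2 d.p. → 4 s.f.
Carrying full precision, 994.34 × 53.381 = 53078.86354; keep min(4, 4) = 4 s.f.
Rounded to 4 significant figures: 5.308 × 10⁴ km².

5.308 × 10⁴ km²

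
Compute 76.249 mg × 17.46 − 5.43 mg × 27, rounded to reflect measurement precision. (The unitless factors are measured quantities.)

76.249 × 17.46 = 1331.30754 → 1331 mg (4 s.f., last digit at the 10^0 place).
5.43 × 27 = 146.61 → 1.5 × 10^2 mg (2 s.f., last digit at the 10^1 place).
Difference: 1184.69754 mg; keep the coarser place, 10^1.
Result: 1.18 × 10^3 mg.

1.18 × 10^3 mg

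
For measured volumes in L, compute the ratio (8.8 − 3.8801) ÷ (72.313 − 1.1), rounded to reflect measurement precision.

8.8 − 3.8801 = 4.9199, limited to 1 d.p. → 2 s.f.; 72.313 − 1.1 = 71.213, limited to 1 d.p. → 3 s.f.
Carrying full precision, 4.9199 ÷ 71.213 = 0.0690871048825…; keep min(2, 3) = 2 s.f.
Rounded to 2 significant figures: 6.9 × 10⁻².

6.9 × 10⁻²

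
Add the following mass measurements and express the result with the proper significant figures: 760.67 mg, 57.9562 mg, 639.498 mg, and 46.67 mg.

760.67 mg + 57.9562 mg + 639.498 mg + 46.67 mg = 1504.7942 mg.
Addition/subtraction keeps the fewest decimal places: 760.67 → 2 decimal places, 57.9562 → 4 decimal places, 639.498 → 3 decimal places, 46.67 → 2 decimal places; limit is 2.
Rounded to 2 decimal places: 1504.79 mg.

1504.79 mg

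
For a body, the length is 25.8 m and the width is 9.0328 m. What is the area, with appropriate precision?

area = 25.8 m × 9.0328 m = 233.04624 m².
25.8 has 3 significant figures; 9.0328 has 5.
Division/multiplication keeps the fewest: 3 significant figures.
Rounded: 2.33 × 10^2 m².

2.33 × 10^2 m²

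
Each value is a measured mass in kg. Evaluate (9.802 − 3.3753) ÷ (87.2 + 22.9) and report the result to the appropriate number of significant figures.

0.05837

9.802 − 3.3753 = 6.4267, limited to 3 d.p. → 4 s.f.; 87.2 + 22.9 = 110.1, limited to 1 d.p. → 4 s.f.
Carrying full precision, 6.4267 ÷ 110.1 = 0.0583714804723…; keep min(4, 4) = 4 s.f.
Rounded to 4 significant figures: 0.05837.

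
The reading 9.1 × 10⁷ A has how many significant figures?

9.1 × 10⁷: in scientific notation every digit of the coefficient is significant.

2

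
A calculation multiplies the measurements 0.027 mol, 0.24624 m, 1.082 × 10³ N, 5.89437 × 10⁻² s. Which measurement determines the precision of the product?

0.027 mol → 2 s.f.; 0.24624 m → 5 s.f.; 1.082 × 10³ N → 4 s.f.; 5.89437 × 10⁻² s → 6 s.f.
The fewest is 2 significant figures, from 0.027 mol.

0.027 mol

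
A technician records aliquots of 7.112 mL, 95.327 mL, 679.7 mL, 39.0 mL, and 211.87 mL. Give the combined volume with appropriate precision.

1033.0 mL

7.112 mL + 95.327 mL + 679.7 mL + 39.0 mL + 211.87 mL = 1033.009 mL.
Addition/subtraction keeps the fewest decimal places: 7.112 → 3 decimal places, 95.327 → 3 decimal places, 679.7 → 1 decimal place, 39.0 → 1 decimal place, 211.87 → 2 decimal places; limit is 1.
Rounded to 1 decimal place: 1033.0 mL.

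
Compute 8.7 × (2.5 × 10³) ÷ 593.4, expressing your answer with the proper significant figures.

8.7 × (2.5 × 10³) ÷ 593.4 = 36.6531850354…
Multiplication/division keeps the fewest significant figures: 8.7 → 2 s.f., 2.5 × 10³ → 2 s.f., 593.4 → 4 s.f.; limit is 2.
Rounded to 2 significant figures: 37.

37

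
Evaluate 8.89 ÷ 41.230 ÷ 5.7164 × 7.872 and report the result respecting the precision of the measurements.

8.89 ÷ 41.230 ÷ 5.7164 × 7.872 = 0.296927827705…
Multiplication/division keeps the fewest significant figures: 8.89 → 3 s.f., 41.230 → 5 s.f., 5.7164 → 5 s.f., 7.872 → 4 s.f.; limit is 3.
Rounded to 3 significant figures: 0.297.

0.297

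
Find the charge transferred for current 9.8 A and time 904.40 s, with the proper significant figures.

charge transferred = 9.8 A × 904.40 s = 8863.12 C.
9.8 has 2 significant figures; 904.40 has 5.
Division/multiplication keeps the fewest: 2 significant figures.
Rounded: 8.9 × 10³ C.

8.9 × 10³ C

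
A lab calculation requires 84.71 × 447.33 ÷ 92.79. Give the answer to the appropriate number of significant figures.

408.4

84.71 × 447.33 ÷ 92.79 = 408.37724216…
Multiplication/division keeps the fewest significant figures: 84.71 → 4 s.f., 447.33 → 5 s.f., 92.79 → 4 s.f.; limit is 4.
Rounded to 4 significant figures: 408.4.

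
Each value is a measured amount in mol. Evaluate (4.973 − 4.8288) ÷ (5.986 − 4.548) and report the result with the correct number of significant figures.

0.100

4.973 − 4.8288 = 0.1442, limited to 3 d.p. → 3 s.f.; 5.986 − 4.548 = 1.438, limited to 3 d.p. → 4 s.f.
Carrying full precision, 0.1442 ÷ 1.438 = 0.100278164117…; keep min(3, 4) = 3 s.f.
Rounded to 3 significant figures: 0.100.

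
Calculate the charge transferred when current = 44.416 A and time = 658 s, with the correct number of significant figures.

charge transferred = 44.416 A × 658 s = 29225.728 C.
44.416 has 5 significant figures; 658 has 3.
Division/multiplication keeps the fewest: 3 significant figures.
Rounded: 2.92 × 10^4 C.

2.92 × 10^4 C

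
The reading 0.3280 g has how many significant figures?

4

0.3280: leading zeros are not significant; trailing zeros after a decimal point are significant.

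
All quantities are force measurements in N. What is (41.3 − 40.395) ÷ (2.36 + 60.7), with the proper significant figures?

0.01

41.3 − 40.395 = 0.905, limited to 1 d.p. → 1 s.f.; 2.36 + 60.7 = 63.06, limited to 1 d.p. → 3 s.f.
Carrying full precision, 0.905 ÷ 63.06 = 0.0143514113543…; keep min(1, 3) = 1 s.f.
Rounded to 1 significant figure: 0.01.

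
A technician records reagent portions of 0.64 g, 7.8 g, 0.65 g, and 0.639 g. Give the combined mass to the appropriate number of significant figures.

9.7 g

0.64 g + 7.8 g + 0.65 g + 0.639 g = 9.729 g.
Addition/subtraction keeps the fewest decimal places: 0.64 → 2 decimal places, 7.8 → 1 decimal place, 0.65 → 2 decimal places, 0.639 → 3 decimal places; limit is 1.
Rounded to 1 decimal place: 9.7 g.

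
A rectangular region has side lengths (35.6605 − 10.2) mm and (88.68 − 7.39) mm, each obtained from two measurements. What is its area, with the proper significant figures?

2.07 × 10^3 mm²

35.6605 − 10.2 = 25.4605, limited to 1 d.p. → 3 s.f.; 88.68 − 7.39 = 81.29, limited to 2 d.p. → 4 s.f.
Carrying full precision, 25.4605 × 81.29 = 2069.684045; keep min(3, 4) = 3 s.f.
Rounded to 3 significant figures: 2.07 × 10^3 mm².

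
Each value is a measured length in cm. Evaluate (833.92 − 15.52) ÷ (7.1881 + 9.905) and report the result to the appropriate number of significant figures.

833.92 − 15.52 = 818.40, limited to 2 d.p. → 5 s.f.; 7.1881 + 9.905 = 17.0931, limited to 3 d.p. → 5 s.f.
Carrying full precision, 818.40 ÷ 17.0931 = 47.8789687067…; keep min(5, 5) = 5 s.f.
Rounded to 5 significant figures: 47.879.

47.879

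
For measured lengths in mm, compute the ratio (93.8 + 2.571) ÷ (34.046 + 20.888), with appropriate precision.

1.75

93.8 + 2.571 = 96.371, limited to 1 d.p. → 3 s.f.; 34.046 + 20.888 = 54.934, limited to 3 d.p. → 5 s.f.
Carrying full precision, 96.371 ÷ 54.934 = 1.7543051662…; keep min(3, 5) = 3 s.f.
Rounded to 3 significant figures: 1.75.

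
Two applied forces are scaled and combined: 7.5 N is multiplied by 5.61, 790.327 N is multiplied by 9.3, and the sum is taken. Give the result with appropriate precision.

7.4 × 10³ N

7.5 × 5.61 = 42.075 → 42 N (2 s.f., last digit at the 10^0 place).
790.327 × 9.3 = 7350.0411 → 7.4 × 10³ N (2 s.f., last digit at the 10^2 place).
Sum: 7392.1161 N; keep the coarser place, 10^2.
Result: 7.4 × 10³ N.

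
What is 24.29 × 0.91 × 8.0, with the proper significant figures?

24.29 × 0.91 × 8.0 = 176.8312
Multiplication/division keeps the fewest significant figures: 24.29 → 4 s.f., 0.91 → 2 s.f., 8.0 → 2 s.f.; limit is 2.
Rounded to 2 significant figures: 1.8 × 10^2.

1.8 × 10^2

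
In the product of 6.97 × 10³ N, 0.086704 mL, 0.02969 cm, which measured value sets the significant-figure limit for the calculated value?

6.97 × 10³ N

6.97 × 10³ N → 3 s.f.; 0.086704 mL → 5 s.f.; 0.02969 cm → 4 s.f.
The fewest is 3 significant figures, from 6.97 × 10³ N.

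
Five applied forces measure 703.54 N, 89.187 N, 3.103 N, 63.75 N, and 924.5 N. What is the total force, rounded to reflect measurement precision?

703.54 N + 89.187 N + 3.103 N + 63.75 N + 924.5 N = 1784.080 N.
Addition/subtraction keeps the fewest decimal places: 703.54 → 2 decimal places, 89.187 → 3 decimal places, 3.103 → 3 decimal places, 63.75 → 2 decimal places, 924.5 → 1 decimal place; limit is 1.
Rounded to 1 decimal place: 1784.1 N.

1784.1 N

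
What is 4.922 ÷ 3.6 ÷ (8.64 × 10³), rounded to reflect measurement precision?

1.6 × 10⁻⁴

4.922 ÷ 3.6 ÷ (8.64 × 10³) = 0.000158243312757…
Multiplication/division keeps the fewest significant figures: 4.922 → 4 s.f., 3.6 → 2 s.f., 8.64 × 10³ → 3 s.f.; limit is 2.
Rounded to 2 significant figures: 1.6 × 10⁻⁴.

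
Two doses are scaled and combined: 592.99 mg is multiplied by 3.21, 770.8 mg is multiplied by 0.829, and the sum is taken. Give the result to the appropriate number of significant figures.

592.99 × 3.21 = 1903.4979 → 1.90 × 10^3 mg (3 s.f., last digit at the 10^1 place).
770.8 × 0.829 = 638.9932 → 639 mg (3 s.f., last digit at the 10^0 place).
Sum: 2542.4911 mg; keep the coarser place, 10^1.
Result: 2.54 × 10^3 mg.

2.54 × 10^3 mg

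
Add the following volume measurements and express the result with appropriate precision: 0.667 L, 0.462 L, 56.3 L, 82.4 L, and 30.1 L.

0.667 L + 0.462 L + 56.3 L + 82.4 L + 30.1 L = 169.929 L.
Addition/subtraction keeps the fewest decimal places: 0.667 → 3 decimal places, 0.462 → 3 decimal places, 56.3 → 1 decimal place, 82.4 → 1 decimal place, 30.1 → 1 decimal place; limit is 1.
Rounded to 1 decimal place: 169.9 L.

169.9 L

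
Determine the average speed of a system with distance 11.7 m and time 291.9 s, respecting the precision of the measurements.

0.0401 m/s

average speed = 11.7 m ÷ 291.9 s = 0.0400822199383… m/s.
11.7 has 3 significant figures; 291.9 has 4.
Division/multiplication keeps the fewest: 3 significant figures.
Rounded: 0.0401 m/s.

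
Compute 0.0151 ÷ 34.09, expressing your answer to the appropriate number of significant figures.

0.0151 ÷ 34.09 = 0.000442945145204…
Multiplication/division keeps the fewest significant figures: 0.0151 → 3 s.f., 34.09 → 4 s.f.; limit is 3.
Rounded to 3 significant figures: 4.43 × 10⁻⁴.

4.43 × 10⁻⁴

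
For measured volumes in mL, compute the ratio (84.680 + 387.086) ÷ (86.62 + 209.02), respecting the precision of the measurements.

1.5957

84.680 + 387.086 = 471.766, limited to 3 d.p. → 6 s.f.; 86.62 + 209.02 = 295.64, limited to 2 d.p. → 5 s.f.
Carrying full precision, 471.766 ÷ 295.64 = 1.59574482479…; keep min(6, 5) = 5 s.f.
Rounded to 5 significant figures: 1.5957.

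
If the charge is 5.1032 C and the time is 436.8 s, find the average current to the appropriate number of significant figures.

average current = 5.1032 C ÷ 436.8 s = 0.0116831501832… A.
5.1032 has 5 significant figures; 436.8 has 4.
Division/multiplication keeps the fewest: 4 significant figures.
Rounded: 0.01168 A.

0.01168 A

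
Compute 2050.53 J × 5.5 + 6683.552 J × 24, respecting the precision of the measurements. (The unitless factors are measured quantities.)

1.7 × 10⁵ J

2050.53 × 5.5 = 11277.915 → 1.1 × 10⁴ J (2 s.f., last digit at the 10^3 place).
6683.552 × 24 = 160405.248 → 1.6 × 10⁵ J (2 s.f., last digit at the 10^4 place).
Sum: 171683.163 J; keep the coarser place, 10^4.
Result: 1.7 × 10⁵ J.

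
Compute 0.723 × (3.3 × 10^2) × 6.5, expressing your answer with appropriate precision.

1.6 × 10^3

0.723 × (3.3 × 10^2) × 6.5 = 1550.835
Multiplication/division keeps the fewest significant figures: 0.723 → 3 s.f., 3.3 × 10^2 → 2 s.f., 6.5 → 2 s.f.; limit is 2.
Rounded to 2 significant figures: 1.6 × 10^3.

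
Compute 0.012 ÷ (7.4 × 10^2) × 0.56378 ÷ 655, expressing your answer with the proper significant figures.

0.012 ÷ (7.4 × 10^2) × 0.56378 ÷ 655 = 1.39578295853 × 10^-8…
Multiplication/division keeps the fewest significant figures: 0.012 → 2 s.f., 7.4 × 10^2 → 2 s.f., 0.56378 → 5 s.f., 655 → 3 s.f.; limit is 2.
Rounded to 2 significant figures: 1.4 × 10^-8.

1.4 × 10^-8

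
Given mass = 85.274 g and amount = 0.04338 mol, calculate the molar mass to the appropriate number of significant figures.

1966 g/mol

molar mass = 85.274 g ÷ 0.04338 mol = 1965.74458276… g/mol.
85.274 has 5 significant figures; 0.04338 has 4.
Division/multiplication keeps the fewest: 4 significant figures.
Rounded: 1966 g/mol.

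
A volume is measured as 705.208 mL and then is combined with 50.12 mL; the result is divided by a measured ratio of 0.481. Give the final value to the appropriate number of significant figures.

705.208 mL + 50.12 mL = 755.328 mL; the sum is limited to 2 decimal places (5 s.f.).
Carrying full precision, 755.328 ÷ 0.481 = 1570.32848233… mL; 0.481 has 3 s.f., so the result keeps min(5, 3) = 3 s.f.
Rounded to 3 significant figures: 1.57 × 10³ mL.

1.57 × 10³ mL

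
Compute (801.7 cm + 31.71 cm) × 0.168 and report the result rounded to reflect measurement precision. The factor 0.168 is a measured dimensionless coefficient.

801.7 cm + 31.71 cm = 833.41 cm; the sum is limited to 1 decimal place (4 s.f.).
Carrying full precision, 833.41 × 0.168 = 140.01288 cm; 0.168 has 3 s.f., so the result keeps min(4, 3) = 3 s.f.
Rounded to 3 significant figures: 1.40 × 10² cm.

1.40 × 10² cm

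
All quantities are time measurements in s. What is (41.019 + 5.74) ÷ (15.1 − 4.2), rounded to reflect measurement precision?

4.29

41.019 + 5.74 = 46.759, limited to 2 d.p. → 4 s.f.; 15.1 − 4.2 = 10.9, limited to 1 d.p. → 3 s.f.
Carrying full precision, 46.759 ÷ 10.9 = 4.28981651376…; keep min(4, 3) = 3 s.f.
Rounded to 3 significant figures: 4.29.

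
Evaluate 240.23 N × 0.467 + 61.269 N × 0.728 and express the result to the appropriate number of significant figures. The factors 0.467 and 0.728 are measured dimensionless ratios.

157 N

240.23 × 0.467 = 112.18741 → 112 N (3 s.f., last digit at the 10^0 place).
61.269 × 0.728 = 44.603832 → 44.6 N (3 s.f., last digit at the 10^-1 place).
Sum: 156.791242 N; keep the coarser place, 10^0.
Result: 157 N.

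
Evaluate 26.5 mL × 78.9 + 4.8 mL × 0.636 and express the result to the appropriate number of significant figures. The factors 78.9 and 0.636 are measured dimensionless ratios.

26.5 × 78.9 = 2090.85 → 2.09 × 10³ mL (3 s.f., last digit at the 10^1 place).
4.8 × 0.636 = 3.0528 → 3.1 mL (2 s.f., last digit at the 10^-1 place).
Sum: 2093.9028 mL; keep the coarser place, 10^1.
Result: 2.09 × 10³ mL.

2.09 × 10³ mL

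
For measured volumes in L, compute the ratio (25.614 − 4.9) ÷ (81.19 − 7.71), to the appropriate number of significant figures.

0.282

25.614 − 4.9 = 20.714, limited to 1 d.p. → 3 s.f.; 81.19 − 7.71 = 73.48, limited to 2 d.p. → 4 s.f.
Carrying full precision, 20.714 ÷ 73.48 = 0.28189983669…; keep min(3, 4) = 3 s.f.
Rounded to 3 significant figures: 0.282.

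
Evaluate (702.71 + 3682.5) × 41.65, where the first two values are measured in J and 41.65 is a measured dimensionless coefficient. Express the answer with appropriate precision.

702.71 J + 3682.5 J = 4385.21 J; the sum is limited to 1 decimal place (5 s.f.).
Carrying full precision, 4385.21 × 41.65 = 182643.9965 J; 41.65 has 4 s.f., so the result keeps min(5, 4) = 4 s.f.
Rounded to 4 significant figures: 1.826 × 10^5 J.

1.826 × 10^5 J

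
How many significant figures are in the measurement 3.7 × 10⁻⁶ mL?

2

3.7 × 10⁻⁶: in scientific notation every digit of the coefficient is significant.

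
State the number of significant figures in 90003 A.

5

90003: zeros between nonzero digits are significant.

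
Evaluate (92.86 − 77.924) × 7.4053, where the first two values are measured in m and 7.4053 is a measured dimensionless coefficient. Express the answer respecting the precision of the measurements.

110.6 m

92.86 m − 77.924 m = 14.936 m; the difference is limited to 2 decimal places (4 s.f.).
Carrying full precision, 14.936 × 7.4053 = 110.6055608 m; 7.4053 has 5 s.f., so the result keeps min(4, 5) = 4 s.f.
Rounded to 4 significant figures: 110.6 m.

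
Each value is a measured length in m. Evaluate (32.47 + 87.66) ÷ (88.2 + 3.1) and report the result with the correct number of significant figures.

32.47 + 87.66 = 120.13, limited to 2 d.p. → 5 s.f.; 88.2 + 3.1 = 91.3, limited to 1 d.p. → 3 s.f.
Carrying full precision, 120.13 ÷ 91.3 = 1.31577217963…; keep min(5, 3) = 3 s.f.
Rounded to 3 significant figures: 1.32.

1.32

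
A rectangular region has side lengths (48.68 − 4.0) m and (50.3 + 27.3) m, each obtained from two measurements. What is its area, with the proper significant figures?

48.68 − 4.0 = 44.68, limited to 1 d.p. → 3 s.f.; 50.3 + 27.3 = 77.6, limited to 1 d.p. → 3 s.f.
Carrying full precision, 44.68 × 77.6 = 3467.168; keep min(3, 3) = 3 s.f.
Rounded to 3 significant figures: 3.47 × 10³ m².

3.47 × 10³ m²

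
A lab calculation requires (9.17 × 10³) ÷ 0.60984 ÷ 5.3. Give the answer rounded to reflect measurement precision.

2.8 × 10³

(9.17 × 10³) ÷ 0.60984 ÷ 5.3 = 2837.11904638…
Multiplication/division keeps the fewest significant figures: 9.17 × 10³ → 3 s.f., 0.60984 → 5 s.f., 5.3 → 2 s.f.; limit is 2.
Rounded to 2 significant figures: 2.8 × 10³.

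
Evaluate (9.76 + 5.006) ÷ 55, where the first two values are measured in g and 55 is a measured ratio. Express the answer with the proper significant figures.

9.76 g + 5.006 g = 14.766 g; the sum is limited to 2 decimal places (4 s.f.).
Carrying full precision, 14.766 ÷ 55 = 0.268472727273… g; 55 has 2 s.f., so the result keeps min(4, 2) = 2 s.f.
Rounded to 2 significant figures: 0.27 g.

0.27 g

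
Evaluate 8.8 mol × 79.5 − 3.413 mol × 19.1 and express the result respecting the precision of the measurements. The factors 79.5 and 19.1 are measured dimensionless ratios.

6.3 × 10² mol

8.8 × 79.5 = 699.6 → 7.0 × 10² mol (2 s.f., last digit at the 10^1 place).
3.413 × 19.1 = 65.1883 → 65.2 mol (3 s.f., last digit at the 10^-1 place).
Difference: 634.4117 mol; keep the coarser place, 10^1.
Result: 6.3 × 10² mol.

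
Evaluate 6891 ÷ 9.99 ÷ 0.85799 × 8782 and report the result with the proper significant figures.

6891 ÷ 9.99 ÷ 0.85799 × 8782 = 7060378.24909…
Multiplication/division keeps the fewest significant figures: 6891 → 4 s.f., 9.99 → 3 s.f., 0.85799 → 5 s.f., 8782 → 4 s.f.; limit is 3.
Rounded to 3 significant figures: 7.06 × 10^6.

7.06 × 10^6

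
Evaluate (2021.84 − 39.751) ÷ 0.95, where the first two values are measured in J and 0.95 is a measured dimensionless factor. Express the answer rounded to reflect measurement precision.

2.1 × 10^3 J

2021.84 J − 39.751 J = 1982.089 J; the difference is limited to 2 decimal places (6 s.f.).
Carrying full precision, 1982.089 ÷ 0.95 = 2086.40947368… J; 0.95 has 2 s.f., so the result keeps min(6, 2) = 2 s.f.
Rounded to 2 significant figures: 2.1 × 10^3 J.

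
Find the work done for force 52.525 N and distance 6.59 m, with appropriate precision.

work done = 52.525 N × 6.59 m = 346.13975 J.
52.525 has 5 significant figures; 6.59 has 3.
Division/multiplication keeps the fewest: 3 significant figures.
Rounded: 346 J.

346 J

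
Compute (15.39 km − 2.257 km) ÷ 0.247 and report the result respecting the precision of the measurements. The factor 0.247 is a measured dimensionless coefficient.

53.2 km

15.39 km − 2.257 km = 13.133 km; the difference is limited to 2 decimal places (4 s.f.).
Carrying full precision, 13.133 ÷ 0.247 = 53.1700404858… km; 0.247 has 3 s.f., so the result keeps min(4, 3) = 3 s.f.
Rounded to 3 significant figures: 53.2 km.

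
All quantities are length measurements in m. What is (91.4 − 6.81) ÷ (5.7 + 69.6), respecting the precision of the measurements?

91.4 − 6.81 = 84.59, limited to 1 d.p. → 3 s.f.; 5.7 + 69.6 = 75.3, limited to 1 d.p. → 3 s.f.
Carrying full precision, 84.59 ÷ 75.3 = 1.12337317397…; keep min(3, 3) = 3 s.f.
Rounded to 3 significant figures: 1.12.

1.12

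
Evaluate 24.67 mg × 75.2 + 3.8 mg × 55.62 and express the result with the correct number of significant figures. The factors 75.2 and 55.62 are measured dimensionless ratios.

2.07 × 10³ mg

24.67 × 75.2 = 1855.184 → 1.86 × 10³ mg (3 s.f., last digit at the 10^1 place).
3.8 × 55.62 = 211.356 → 2.1 × 10² mg (2 s.f., last digit at the 10^1 place).
Sum: 2066.54 mg; keep the coarser place, 10^1.
Result: 2.07 × 10³ mg.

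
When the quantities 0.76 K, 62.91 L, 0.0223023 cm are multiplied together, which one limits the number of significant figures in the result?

0.76 K

0.76 K → 2 s.f.; 62.91 L → 4 s.f.; 0.0223023 cm → 6 s.f.
The fewest is 2 significant figures, from 0.76 K.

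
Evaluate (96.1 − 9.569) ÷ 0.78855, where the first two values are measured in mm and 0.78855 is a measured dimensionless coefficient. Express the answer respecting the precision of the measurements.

96.1 mm − 9.569 mm = 86.531 mm; the difference is limited to 1 decimal place (3 s.f.).
Carrying full precision, 86.531 ÷ 0.78855 = 109.734322491… mm; 0.78855 has 5 s.f., so the result keeps min(3, 5) = 3 s.f.
Rounded to 3 significant figures: 110. mm.

110. mm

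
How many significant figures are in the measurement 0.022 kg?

2

0.022: leading zeros are not significant.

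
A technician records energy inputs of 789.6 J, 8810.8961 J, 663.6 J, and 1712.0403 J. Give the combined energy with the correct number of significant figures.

1.19761 × 10^4 J

789.6 J + 8810.8961 J + 663.6 J + 1712.0403 J = 11976.1364 J.
Addition/subtraction keeps the fewest decimal places: 789.6 → 1 decimal place, 8810.8961 → 4 decimal places, 663.6 → 1 decimal place, 1712.0403 → 4 decimal places; limit is 1.
Rounded to 1 decimal place: 1.19761 × 10^4 J.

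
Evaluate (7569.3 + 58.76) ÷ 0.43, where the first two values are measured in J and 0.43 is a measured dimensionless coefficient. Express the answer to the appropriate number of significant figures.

1.8 × 10^4 J

7569.3 J + 58.76 J = 7628.06 J; the sum is limited to 1 decimal place (5 s.f.).
Carrying full precision, 7628.06 ÷ 0.43 = 17739.6744186… J; 0.43 has 2 s.f., so the result keeps min(5, 2) = 2 s.f.
Rounded to 2 significant figures: 1.8 × 10^4 J.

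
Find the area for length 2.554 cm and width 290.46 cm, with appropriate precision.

area = 2.554 cm × 290.46 cm = 741.83484 cm².
2.554 has 4 significant figures; 290.46 has 5.
Division/multiplication keeps the fewest: 4 significant figures.
Rounded: 741.8 cm².

741.8 cm²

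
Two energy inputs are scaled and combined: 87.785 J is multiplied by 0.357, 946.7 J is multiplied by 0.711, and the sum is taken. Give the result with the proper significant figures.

7.04 × 10^2 J

87.785 × 0.357 = 31.339245 → 31.3 J (3 s.f., last digit at the 10^-1 place).
946.7 × 0.711 = 673.1037 → 673 J (3 s.f., last digit at the 10^0 place).
Sum: 704.442945 J; keep the coarser place, 10^0.
Result: 7.04 × 10^2 J.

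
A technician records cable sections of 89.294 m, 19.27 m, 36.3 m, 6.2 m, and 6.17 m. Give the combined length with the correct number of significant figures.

157.2 m

89.294 m + 19.27 m + 36.3 m + 6.2 m + 6.17 m = 157.234 m.
Addition/subtraction keeps the fewest decimal places: 89.294 → 3 decimal places, 19.27 → 2 decimal places, 36.3 → 1 decimal place, 6.2 → 1 decimal place, 6.17 → 2 decimal places; limit is 1.
Rounded to 1 decimal place: 157.2 m.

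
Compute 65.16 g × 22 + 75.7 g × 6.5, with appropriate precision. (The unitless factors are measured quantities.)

65.16 × 22 = 1433.52 → 1.4 × 10³ g (2 s.f., last digit at the 10^2 place).
75.7 × 6.5 = 492.05 → 4.9 × 10² g (2 s.f., last digit at the 10^1 place).
Sum: 1925.57 g; keep the coarser place, 10^2.
Result: 1.9 × 10³ g.

1.9 × 10³ g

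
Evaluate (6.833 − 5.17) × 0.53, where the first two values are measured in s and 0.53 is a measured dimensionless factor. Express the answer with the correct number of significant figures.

6.833 s − 5.17 s = 1.663 s; the difference is limited to 2 decimal places (3 s.f.).
Carrying full precision, 1.663 × 0.53 = 0.88139 s; 0.53 has 2 s.f., so the result keeps min(3, 2) = 2 s.f.
Rounded to 2 significant figures: 0.88 s.

0.88 s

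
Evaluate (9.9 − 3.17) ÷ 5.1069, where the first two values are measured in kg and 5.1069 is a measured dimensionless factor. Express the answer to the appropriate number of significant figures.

1.3 kg

9.9 kg − 3.17 kg = 6.73 kg; the difference is limited to 1 decimal place (2 s.f.).
Carrying full precision, 6.73 ÷ 5.1069 = 1.31782490356… kg; 5.1069 has 5 s.f., so the result keeps min(2, 5) = 2 s.f.
Rounded to 2 significant figures: 1.3 kg.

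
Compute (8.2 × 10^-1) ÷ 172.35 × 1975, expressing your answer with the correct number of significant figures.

(8.2 × 10^-1) ÷ 172.35 × 1975 = 9.39657673339…
Multiplication/division keeps the fewest significant figures: 8.2 × 10^-1 → 2 s.f., 172.35 → 5 s.f., 1975 → 4 s.f.; limit is 2.
Rounded to 2 significant figures: 9.4.

9.4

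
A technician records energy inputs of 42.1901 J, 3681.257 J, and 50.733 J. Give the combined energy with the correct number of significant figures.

42.1901 J + 3681.257 J + 50.733 J = 3774.1801 J.
Addition/subtraction keeps the fewest decimal places: 42.1901 → 4 decimal places, 3681.257 → 3 decimal places, 50.733 → 3 decimal places; limit is 3.
Rounded to 3 decimal places: 3774.180 J.

3774.180 J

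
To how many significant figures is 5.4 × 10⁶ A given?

5.4 × 10⁶: in scientific notation every digit of the coefficient is significant.

2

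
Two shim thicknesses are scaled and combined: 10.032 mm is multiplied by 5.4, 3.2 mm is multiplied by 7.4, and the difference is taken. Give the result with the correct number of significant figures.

30. mm

10.032 × 5.4 = 54.1728 → 54 mm (2 s.f., last digit at the 10^0 place).
3.2 × 7.4 = 23.68 → 24 mm (2 s.f., last digit at the 10^0 place).
Difference: 30.4928 mm; keep the coarser place, 10^0.
Result: 30. mm.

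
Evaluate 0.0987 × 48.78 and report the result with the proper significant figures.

4.81

0.0987 × 48.78 = 4.814586
Multiplication/division keeps the fewest significant figures: 0.0987 → 3 s.f., 48.78 → 4 s.f.; limit is 3.
Rounded to 3 significant figures: 4.81.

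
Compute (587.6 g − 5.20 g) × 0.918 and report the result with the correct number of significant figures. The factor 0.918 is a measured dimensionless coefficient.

587.6 g − 5.20 g = 582.40 g; the difference is limited to 1 decimal place (4 s.f.).
Carrying full precision, 582.40 × 0.918 = 534.6432 g; 0.918 has 3 s.f., so the result keeps min(4, 3) = 3 s.f.
Rounded to 3 significant figures: 535 g.

535 g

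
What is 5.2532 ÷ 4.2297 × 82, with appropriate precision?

5.2532 ÷ 4.2297 × 82 = 101.842305601…
Multiplication/division keeps the fewest significant figures: 5.2532 → 5 s.f., 4.2297 → 5 s.f., 82 → 2 s.f.; limit is 2.
Rounded to 2 significant figures: 1.0 × 10^2.

1.0 × 10^2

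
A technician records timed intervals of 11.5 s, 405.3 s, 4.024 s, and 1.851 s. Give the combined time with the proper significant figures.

11.5 s + 405.3 s + 4.024 s + 1.851 s = 422.675 s.
Addition/subtraction keeps the fewest decimal places: 11.5 → 1 decimal place, 405.3 → 1 decimal place, 4.024 → 3 decimal places, 1.851 → 3 decimal places; limit is 1.
Rounded to 1 decimal place: 422.7 s.

422.7 s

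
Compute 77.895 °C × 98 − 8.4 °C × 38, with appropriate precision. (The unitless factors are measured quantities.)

77.895 × 98 = 7633.71 → 7.6 × 10³ °C (2 s.f., last digit at the 10^2 place).
8.4 × 38 = 319.2 → 3.2 × 10² °C (2 s.f., last digit at the 10^1 place).
Difference: 7314.51 °C; keep the coarser place, 10^2.
Result: 7.3 × 10³ °C.

7.3 × 10³ °C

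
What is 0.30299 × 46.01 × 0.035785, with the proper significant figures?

0.30299 × 46.01 × 0.035785 = 0.498863293872…
Multiplication/division keeps the fewest significant figures: 0.30299 → 5 s.f., 46.01 → 4 s.f., 0.035785 → 5 s.f.; limit is 4.
Rounded to 4 significant figures: 0.4989.

0.4989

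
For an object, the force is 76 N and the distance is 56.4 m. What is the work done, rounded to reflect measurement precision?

work done = 76 N × 56.4 m = 4286.4 J.
76 has 2 significant figures; 56.4 has 3.
Division/multiplication keeps the fewest: 2 significant figures.
Rounded: 4.3 × 10^3 J.

4.3 × 10^3 J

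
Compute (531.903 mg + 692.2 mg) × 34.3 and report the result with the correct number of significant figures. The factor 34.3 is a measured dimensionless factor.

4.20 × 10⁴ mg

531.903 mg + 692.2 mg = 1224.103 mg; the sum is limited to 1 decimal place (5 s.f.).
Carrying full precision, 1224.103 × 34.3 = 41986.7329 mg; 34.3 has 3 s.f., so the result keeps min(5, 3) = 3 s.f.
Rounded to 3 significant figures: 4.20 × 10⁴ mg.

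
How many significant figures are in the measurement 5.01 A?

5.01: zeros between nonzero digits are significant.

3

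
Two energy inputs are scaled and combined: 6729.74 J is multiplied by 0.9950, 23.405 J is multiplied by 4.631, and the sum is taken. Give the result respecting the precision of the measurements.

6729.74 × 0.9950 = 6696.0913 → 6.696 × 10³ J (4 s.f., last digit at the 10^0 place).
23.405 × 4.631 = 108.388555 → 108.4 J (4 s.f., last digit at the 10^-1 place).
Sum: 6804.479855 J; keep the coarser place, 10^0.
Result: 6804 J.

6804 J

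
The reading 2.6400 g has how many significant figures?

5

2.6400: trailing zeros after a decimal point are significant.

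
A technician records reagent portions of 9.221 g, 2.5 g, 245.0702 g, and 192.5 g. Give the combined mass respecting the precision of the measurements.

9.221 g + 2.5 g + 245.0702 g + 192.5 g = 449.2912 g.
Addition/subtraction keeps the fewest decimal places: 9.221 → 3 decimal places, 2.5 → 1 decimal place, 245.0702 → 4 decimal places, 192.5 → 1 decimal place; limit is 1.
Rounded to 1 decimal place: 449.3 g.

449.3 g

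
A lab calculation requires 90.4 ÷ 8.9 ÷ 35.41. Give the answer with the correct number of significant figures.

0.29

90.4 ÷ 8.9 ÷ 35.41 = 0.286848443117…
Multiplication/division keeps the fewest significant figures: 90.4 → 3 s.f., 8.9 → 2 s.f., 35.41 → 4 s.f.; limit is 2.
Rounded to 2 significant figures: 0.29.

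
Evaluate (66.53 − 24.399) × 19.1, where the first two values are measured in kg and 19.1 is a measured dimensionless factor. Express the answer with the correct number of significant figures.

805 kg

66.53 kg − 24.399 kg = 42.131 kg; the difference is limited to 2 decimal places (4 s.f.).
Carrying full precision, 42.131 × 19.1 = 804.7021 kg; 19.1 has 3 s.f., so the result keeps min(4, 3) = 3 s.f.
Rounded to 3 significant figures: 805 kg.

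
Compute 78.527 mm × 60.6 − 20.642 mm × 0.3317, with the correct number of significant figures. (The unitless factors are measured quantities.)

4.75 × 10³ mm

78.527 × 60.6 = 4758.7362 → 4.76 × 10³ mm (3 s.f., last digit at the 10^1 place).
20.642 × 0.3317 = 6.8469514 → 6.847 mm (4 s.f., last digit at the 10^-3 place).
Difference: 4751.8892486 mm; keep the coarser place, 10^1.
Result: 4.75 × 10³ mm.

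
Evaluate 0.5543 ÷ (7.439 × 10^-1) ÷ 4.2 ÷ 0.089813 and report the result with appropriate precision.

2.0

0.5543 ÷ (7.439 × 10^-1) ÷ 4.2 ÷ 0.089813 = 1.97533985483…
Multiplication/division keeps the fewest significant figures: 0.5543 → 4 s.f., 7.439 × 10^-1 → 4 s.f., 4.2 → 2 s.f., 0.089813 → 5 s.f.; limit is 2.
Rounded to 2 significant figures: 2.0.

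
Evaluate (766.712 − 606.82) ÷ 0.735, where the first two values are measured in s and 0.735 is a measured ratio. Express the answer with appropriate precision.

218 s

766.712 s − 606.82 s = 159.892 s; the difference is limited to 2 decimal places (5 s.f.).
Carrying full precision, 159.892 ÷ 0.735 = 217.540136054… s; 0.735 has 3 s.f., so the result keeps min(5, 3) = 3 s.f.
Rounded to 3 significant figures: 218 s.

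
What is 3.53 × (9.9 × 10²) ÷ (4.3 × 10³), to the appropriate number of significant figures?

3.53 × (9.9 × 10²) ÷ (4.3 × 10³) = 0.812720930233…
Multiplication/division keeps the fewest significant figures: 3.53 → 3 s.f., 9.9 × 10² → 2 s.f., 4.3 × 10³ → 2 s.f.; limit is 2.
Rounded to 2 significant figures: 0.81.

0.81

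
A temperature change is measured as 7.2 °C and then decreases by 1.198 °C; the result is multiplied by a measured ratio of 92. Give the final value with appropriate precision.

7.2 °C − 1.198 °C = 6.002 °C; the difference is limited to 1 decimal place (2 s.f.).
Carrying full precision, 6.002 × 92 = 552.184 °C; 92 has 2 s.f., so the result keeps min(2, 2) = 2 s.f.
Rounded to 2 significant figures: 5.5 × 10^2 °C.

5.5 × 10^2 °C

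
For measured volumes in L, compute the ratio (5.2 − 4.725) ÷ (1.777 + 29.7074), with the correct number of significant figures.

0.02

5.2 − 4.725 = 0.475, limited to 1 d.p. → 1 s.f.; 1.777 + 29.7074 = 31.4844, limited to 3 d.p. → 5 s.f.
Carrying full precision, 0.475 ÷ 31.4844 = 0.0150868366556…; keep min(1, 5) = 1 s.f.
Rounded to 1 significant figure: 0.02.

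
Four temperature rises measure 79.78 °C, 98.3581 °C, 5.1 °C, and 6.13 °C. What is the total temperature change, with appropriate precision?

189.4 °C

79.78 °C + 98.3581 °C + 5.1 °C + 6.13 °C = 189.3681 °C.
Addition/subtraction keeps the fewest decimal places: 79.78 → 2 decimal places, 98.3581 → 4 decimal places, 5.1 → 1 decimal place, 6.13 → 2 decimal places; limit is 1.
Rounded to 1 decimal place: 189.4 °C.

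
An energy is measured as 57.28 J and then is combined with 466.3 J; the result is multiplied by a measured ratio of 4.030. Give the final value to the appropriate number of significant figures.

2.110 × 10³ J

57.28 J + 466.3 J = 523.58 J; the sum is limited to 1 decimal place (4 s.f.).
Carrying full precision, 523.58 × 4.030 = 2110.0274 J; 4.030 has 4 s.f., so the result keeps min(4, 4) = 4 s.f.
Rounded to 4 significant figures: 2.110 × 10³ J.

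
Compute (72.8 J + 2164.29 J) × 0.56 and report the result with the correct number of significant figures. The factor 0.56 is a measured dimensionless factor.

1.3 × 10^3 J

72.8 J + 2164.29 J = 2237.09 J; the sum is limited to 1 decimal place (5 s.f.).
Carrying full precision, 2237.09 × 0.56 = 1252.7704 J; 0.56 has 2 s.f., so the result keeps min(5, 2) = 2 s.f.
Rounded to 2 significant figures: 1.3 × 10^3 J.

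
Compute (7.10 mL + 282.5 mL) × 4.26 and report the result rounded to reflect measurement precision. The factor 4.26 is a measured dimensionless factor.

1.23 × 10^3 mL

7.10 mL + 282.5 mL = 289.60 mL; the sum is limited to 1 decimal place (4 s.f.).
Carrying full precision, 289.60 × 4.26 = 1233.696 mL; 4.26 has 3 s.f., so the result keeps min(4, 3) = 3 s.f.
Rounded to 3 significant figures: 1.23 × 10^3 mL.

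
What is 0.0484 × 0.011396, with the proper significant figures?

0.0484 × 0.011396 = 0.0005515664
Multiplication/division keeps the fewest significant figures: 0.0484 → 3 s.f., 0.011396 → 5 s.f.; limit is 3.
Rounded to 3 significant figures: 5.52 × 10^-4.

5.52 × 10^-4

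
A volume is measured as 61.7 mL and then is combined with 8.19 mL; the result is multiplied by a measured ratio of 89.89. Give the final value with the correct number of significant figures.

61.7 mL + 8.19 mL = 69.89 mL; the sum is limited to 1 decimal place (3 s.f.).
Carrying full precision, 69.89 × 89.89 = 6282.4121 mL; 89.89 has 4 s.f., so the result keeps min(3, 4) = 3 s.f.
Rounded to 3 significant figures: 6.28 × 10^3 mL.

6.28 × 10^3 mL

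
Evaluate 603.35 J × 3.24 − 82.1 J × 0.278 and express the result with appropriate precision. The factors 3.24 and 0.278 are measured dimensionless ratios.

603.35 × 3.24 = 1954.854 → 1.95 × 10³ J (3 s.f., last digit at the 10^1 place).
82.1 × 0.278 = 22.8238 → 22.8 J (3 s.f., last digit at the 10^-1 place).
Difference: 1932.0302 J; keep the coarser place, 10^1.
Result: 1.93 × 10³ J.

1.93 × 10³ J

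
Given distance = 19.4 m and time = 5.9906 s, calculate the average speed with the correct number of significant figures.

3.24 m/s

average speed = 19.4 m ÷ 5.9906 s = 3.23840683738… m/s.
19.4 has 3 significant figures; 5.9906 has 5.
Division/multiplication keeps the fewest: 3 significant figures.
Rounded: 3.24 m/s.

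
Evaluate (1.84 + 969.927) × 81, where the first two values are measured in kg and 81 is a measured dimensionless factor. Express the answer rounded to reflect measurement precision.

1.84 kg + 969.927 kg = 971.767 kg; the sum is limited to 2 decimal places (5 s.f.).
Carrying full precision, 971.767 × 81 = 78713.127 kg; 81 has 2 s.f., so the result keeps min(5, 2) = 2 s.f.
Rounded to 2 significant figures: 7.9 × 10⁴ kg.

7.9 × 10⁴ kg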